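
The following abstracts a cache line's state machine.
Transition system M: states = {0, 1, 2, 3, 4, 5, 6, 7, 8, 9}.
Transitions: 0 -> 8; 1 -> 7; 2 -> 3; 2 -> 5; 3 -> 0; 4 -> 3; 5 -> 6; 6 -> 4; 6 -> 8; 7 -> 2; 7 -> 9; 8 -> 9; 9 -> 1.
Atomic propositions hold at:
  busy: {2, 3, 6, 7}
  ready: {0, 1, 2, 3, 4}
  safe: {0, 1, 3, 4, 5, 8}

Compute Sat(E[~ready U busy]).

{2, 3, 5, 6, 7}

Sat(~ready) = {5, 6, 7, 8, 9}
E[~ready U busy]: least fixpoint, start Z0 = Sat(busy) = {2, 3, 6, 7}, add states in Sat(~ready) with some successor in Z. Z1 = {2, 3, 5, 6, 7}; fixed.
Sat(E[~ready U busy]) = {2, 3, 5, 6, 7}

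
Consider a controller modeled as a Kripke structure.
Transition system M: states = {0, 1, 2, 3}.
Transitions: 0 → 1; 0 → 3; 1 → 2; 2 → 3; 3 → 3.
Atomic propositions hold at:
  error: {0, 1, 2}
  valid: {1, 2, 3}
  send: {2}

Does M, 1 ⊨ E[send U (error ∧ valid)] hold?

Sat(error ∧ valid) = {1, 2}
E[send U (error ∧ valid)]: least fixpoint, start Z0 = Sat((error ∧ valid)) = {1, 2}, add states in Sat(send) with some successor in Z. Already a fixed point.
Sat(E[send U (error ∧ valid)]) = {1, 2}
1 ∈ Sat(E[send U (error ∧ valid)]) = {1, 2}, so the formula holds at 1.

Yes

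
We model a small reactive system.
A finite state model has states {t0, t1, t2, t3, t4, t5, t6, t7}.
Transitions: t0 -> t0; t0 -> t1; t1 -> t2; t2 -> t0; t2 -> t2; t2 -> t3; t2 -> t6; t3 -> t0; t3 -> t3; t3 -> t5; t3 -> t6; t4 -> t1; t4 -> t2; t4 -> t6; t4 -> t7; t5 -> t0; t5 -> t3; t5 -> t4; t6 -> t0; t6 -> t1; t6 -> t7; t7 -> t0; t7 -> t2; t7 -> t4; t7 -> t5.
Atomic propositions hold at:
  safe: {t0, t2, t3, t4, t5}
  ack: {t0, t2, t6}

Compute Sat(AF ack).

{t0, t1, t2, t6}

AF ack: least fixpoint, start Z0 = {t0, t2, t6}, add states with every successor in Z. Z1 = {t0, t1, t2, t6}; fixed.
Sat(AF ack) = {t0, t1, t2, t6}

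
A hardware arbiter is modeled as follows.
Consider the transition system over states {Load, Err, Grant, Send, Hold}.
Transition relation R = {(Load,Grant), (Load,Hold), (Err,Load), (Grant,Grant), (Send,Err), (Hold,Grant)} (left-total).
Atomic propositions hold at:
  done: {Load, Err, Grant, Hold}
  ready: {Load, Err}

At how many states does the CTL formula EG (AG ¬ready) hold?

2

Sat(¬ready) = {Grant, Send, Hold}
AG ¬ready: greatest fixpoint, start Z0 = {Grant, Send, Hold}, keep only states in Sat with every successor in Z. Z1 = {Grant, Hold}; fixed.
Sat(AG ¬ready) = {Grant, Hold}
EG (AG ¬ready): greatest fixpoint, start Z0 = {Grant, Hold}, keep only states in Sat with some successor in Z. Already a fixed point.
Sat(EG (AG ¬ready)) = {Grant, Hold}
|Sat(EG (AG ¬ready))| = |{Grant, Hold}| = 2.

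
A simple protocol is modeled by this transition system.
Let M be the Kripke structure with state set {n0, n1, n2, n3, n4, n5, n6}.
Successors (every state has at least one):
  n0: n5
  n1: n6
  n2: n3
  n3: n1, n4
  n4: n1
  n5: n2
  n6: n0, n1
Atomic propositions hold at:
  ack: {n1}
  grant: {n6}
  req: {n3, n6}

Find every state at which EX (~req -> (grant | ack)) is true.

{n1, n2, n3, n4, n6}

Sat(~req) = {n0, n1, n2, n4, n5}
Sat(grant | ack) = {n1, n6}
Sat(~req -> (grant | ack)) = {n1, n3, n6}
Sat(EX (~req -> (grant | ack))) = {s : some successor in {n1, n3, n6}} = {n1, n2, n3, n4, n6}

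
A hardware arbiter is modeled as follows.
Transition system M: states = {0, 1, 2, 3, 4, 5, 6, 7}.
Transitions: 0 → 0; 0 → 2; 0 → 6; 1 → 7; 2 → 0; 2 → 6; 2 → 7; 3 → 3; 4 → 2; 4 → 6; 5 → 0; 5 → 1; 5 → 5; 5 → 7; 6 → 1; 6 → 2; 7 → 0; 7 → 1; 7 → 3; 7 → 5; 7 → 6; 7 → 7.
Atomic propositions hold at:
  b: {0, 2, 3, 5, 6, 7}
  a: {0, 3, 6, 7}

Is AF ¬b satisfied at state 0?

Sat(¬b) = {1, 4}
AF ¬b: least fixpoint, start Z0 = {1, 4}, add states with every successor in Z. Already a fixed point.
Sat(AF ¬b) = {1, 4}
0 ∉ Sat(AF ¬b) = {1, 4}, so the formula does not hold at 0.

No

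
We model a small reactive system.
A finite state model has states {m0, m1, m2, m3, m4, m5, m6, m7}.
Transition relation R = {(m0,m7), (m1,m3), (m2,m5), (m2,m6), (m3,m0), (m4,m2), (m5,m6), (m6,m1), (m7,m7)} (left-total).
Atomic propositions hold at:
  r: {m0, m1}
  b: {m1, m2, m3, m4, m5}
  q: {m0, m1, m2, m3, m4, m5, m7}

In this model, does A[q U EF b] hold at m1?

Yes

EF b: least fixpoint, start Z0 = {m1, m2, m3, m4, m5}, add states with some successor in Z. Z1 = {m1, m2, m3, m4, m5, m6}; fixed.
Sat(EF b) = {m1, m2, m3, m4, m5, m6}
A[q U EF b]: least fixpoint, start Z0 = Sat(EF b) = {m1, m2, m3, m4, m5, m6}, add states in Sat(q) with every successor in Z. Already a fixed point.
Sat(A[q U EF b]) = {m1, m2, m3, m4, m5, m6}
m1 ∈ Sat(A[q U EF b]) = {m1, m2, m3, m4, m5, m6}, so the formula holds at m1.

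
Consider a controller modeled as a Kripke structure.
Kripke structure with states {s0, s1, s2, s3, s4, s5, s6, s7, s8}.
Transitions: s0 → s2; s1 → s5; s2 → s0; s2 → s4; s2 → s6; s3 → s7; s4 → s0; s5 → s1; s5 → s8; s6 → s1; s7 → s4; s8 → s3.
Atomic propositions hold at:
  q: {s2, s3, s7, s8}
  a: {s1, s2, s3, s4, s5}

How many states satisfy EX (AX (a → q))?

Sat(a → q) = {s0, s2, s3, s6, s7, s8}
Sat(AX (a → q)) = {s : every successor in {s0, s2, s3, s6, s7, s8}} = {s0, s3, s4, s8}
Sat(EX (AX (a → q))) = {s : some successor in {s0, s3, s4, s8}} = {s2, s4, s5, s7, s8}
|Sat(EX (AX (a → q)))| = |{s2, s4, s5, s7, s8}| = 5.

5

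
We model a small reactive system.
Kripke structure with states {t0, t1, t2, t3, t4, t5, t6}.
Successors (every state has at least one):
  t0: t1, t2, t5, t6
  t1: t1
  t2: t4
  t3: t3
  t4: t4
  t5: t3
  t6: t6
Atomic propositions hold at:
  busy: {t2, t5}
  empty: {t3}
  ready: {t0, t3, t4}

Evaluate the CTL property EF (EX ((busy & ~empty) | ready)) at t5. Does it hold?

Yes

Sat(~empty) = {t0, t1, t2, t4, t5, t6}
Sat(busy & ~empty) = {t2, t5}
Sat((busy & ~empty) | ready) = {t0, t2, t3, t4, t5}
Sat(EX ((busy & ~empty) | ready)) = {s : some successor in {t0, t2, t3, t4, t5}} = {t0, t2, t3, t4, t5}
EF (EX ((busy & ~empty) | ready)): least fixpoint, start Z0 = {t0, t2, t3, t4, t5}, add states with some successor in Z. Already a fixed point.
Sat(EF (EX ((busy & ~empty) | ready))) = {t0, t2, t3, t4, t5}
t5 ∈ Sat(EF (EX ((busy & ~empty) | ready))) = {t0, t2, t3, t4, t5}, so the formula holds at t5.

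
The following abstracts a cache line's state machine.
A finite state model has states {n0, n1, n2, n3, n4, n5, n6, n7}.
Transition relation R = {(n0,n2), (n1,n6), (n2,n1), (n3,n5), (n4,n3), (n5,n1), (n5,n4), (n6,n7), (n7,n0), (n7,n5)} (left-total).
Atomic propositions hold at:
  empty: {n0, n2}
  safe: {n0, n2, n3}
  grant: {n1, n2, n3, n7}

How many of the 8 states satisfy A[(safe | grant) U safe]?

Sat(safe | grant) = {n0, n1, n2, n3, n7}
A[(safe | grant) U safe]: least fixpoint, start Z0 = Sat(safe) = {n0, n2, n3}, add states in Sat(safe | grant) with every successor in Z. Already a fixed point.
Sat(A[(safe | grant) U safe]) = {n0, n2, n3}
|Sat(A[(safe | grant) U safe])| = |{n0, n2, n3}| = 3.

3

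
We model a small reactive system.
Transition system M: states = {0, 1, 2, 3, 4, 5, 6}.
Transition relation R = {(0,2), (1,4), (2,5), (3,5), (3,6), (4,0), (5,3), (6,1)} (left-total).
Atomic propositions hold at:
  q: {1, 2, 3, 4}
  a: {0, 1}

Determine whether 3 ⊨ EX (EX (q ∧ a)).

Sat(q ∧ a) = {1}
Sat(EX (q ∧ a)) = {s : some successor in {1}} = {6}
Sat(EX (EX (q ∧ a))) = {s : some successor in {6}} = {3}
3 ∈ Sat(EX (EX (q ∧ a))) = {3}, so the formula holds at 3.

Yes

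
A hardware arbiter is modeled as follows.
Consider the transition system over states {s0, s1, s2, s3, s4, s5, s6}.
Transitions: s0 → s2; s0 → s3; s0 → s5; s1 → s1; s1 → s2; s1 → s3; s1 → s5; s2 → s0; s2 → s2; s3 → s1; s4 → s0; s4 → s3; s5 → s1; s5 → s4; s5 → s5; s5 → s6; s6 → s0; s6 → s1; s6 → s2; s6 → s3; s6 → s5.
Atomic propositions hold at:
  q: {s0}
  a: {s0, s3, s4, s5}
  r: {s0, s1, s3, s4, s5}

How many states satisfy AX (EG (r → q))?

1

Sat(r → q) = {s0, s2, s6}
EG (r → q): greatest fixpoint, start Z0 = {s0, s2, s6}, keep only states in Sat with some successor in Z. Already a fixed point.
Sat(EG (r → q)) = {s0, s2, s6}
Sat(AX (EG (r → q))) = {s : every successor in {s0, s2, s6}} = {s2}
|Sat(AX (EG (r → q)))| = |{s2}| = 1.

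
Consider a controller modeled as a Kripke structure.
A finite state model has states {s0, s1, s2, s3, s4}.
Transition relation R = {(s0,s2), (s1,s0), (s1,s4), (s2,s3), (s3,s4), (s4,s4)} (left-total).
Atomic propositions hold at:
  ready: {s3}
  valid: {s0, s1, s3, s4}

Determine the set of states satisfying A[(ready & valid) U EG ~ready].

{s1, s3, s4}

Sat(ready & valid) = {s3}
Sat(~ready) = {s0, s1, s2, s4}
EG ~ready: greatest fixpoint, start Z0 = {s0, s1, s2, s4}, keep only states in Sat with some successor in Z. Z1 = {s0, s1, s4}; Z2 = {s1, s4}; fixed.
Sat(EG ~ready) = {s1, s4}
A[(ready & valid) U EG ~ready]: least fixpoint, start Z0 = Sat(EG ~ready) = {s1, s4}, add states in Sat(ready & valid) with every successor in Z. Z1 = {s1, s3, s4}; fixed.
Sat(A[(ready & valid) U EG ~ready]) = {s1, s3, s4}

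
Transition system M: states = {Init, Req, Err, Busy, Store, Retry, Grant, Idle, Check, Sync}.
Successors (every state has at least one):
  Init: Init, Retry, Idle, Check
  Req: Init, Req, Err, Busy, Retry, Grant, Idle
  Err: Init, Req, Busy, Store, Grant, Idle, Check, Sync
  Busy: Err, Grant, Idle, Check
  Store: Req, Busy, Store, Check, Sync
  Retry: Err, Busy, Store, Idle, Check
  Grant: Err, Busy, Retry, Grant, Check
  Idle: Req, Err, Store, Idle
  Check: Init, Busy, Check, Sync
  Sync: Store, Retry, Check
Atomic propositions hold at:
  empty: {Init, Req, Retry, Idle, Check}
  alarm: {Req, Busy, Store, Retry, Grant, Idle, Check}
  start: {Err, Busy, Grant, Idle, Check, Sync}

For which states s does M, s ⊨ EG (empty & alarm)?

{Req, Retry, Idle, Check}

Sat(empty & alarm) = {Req, Retry, Idle, Check}
EG (empty & alarm): greatest fixpoint, start Z0 = {Req, Retry, Idle, Check}, keep only states in Sat with some successor in Z. Already a fixed point.
Sat(EG (empty & alarm)) = {Req, Retry, Idle, Check}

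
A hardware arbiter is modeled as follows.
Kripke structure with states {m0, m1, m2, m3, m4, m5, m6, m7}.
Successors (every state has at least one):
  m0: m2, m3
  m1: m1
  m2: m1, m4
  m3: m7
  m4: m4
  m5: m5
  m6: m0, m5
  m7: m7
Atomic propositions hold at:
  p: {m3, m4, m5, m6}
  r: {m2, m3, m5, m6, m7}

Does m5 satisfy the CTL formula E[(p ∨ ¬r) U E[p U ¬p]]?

Sat(¬r) = {m0, m1, m4}
Sat(p ∨ ¬r) = {m0, m1, m3, m4, m5, m6}
Sat(¬p) = {m0, m1, m2, m7}
E[p U ¬p]: least fixpoint, start Z0 = Sat(¬p) = {m0, m1, m2, m7}, add states in Sat(p) with some successor in Z. Z1 = {m0, m1, m2, m3, m6, m7}; fixed.
Sat(E[p U ¬p]) = {m0, m1, m2, m3, m6, m7}
E[(p ∨ ¬r) U E[p U ¬p]]: least fixpoint, start Z0 = Sat(E[p U ¬p]) = {m0, m1, m2, m3, m6, m7}, add states in Sat(p ∨ ¬r) with some successor in Z. Already a fixed point.
Sat(E[(p ∨ ¬r) U E[p U ¬p]]) = {m0, m1, m2, m3, m6, m7}
m5 ∉ Sat(E[(p ∨ ¬r) U E[p U ¬p]]) = {m0, m1, m2, m3, m6, m7}, so the formula does not hold at m5.

No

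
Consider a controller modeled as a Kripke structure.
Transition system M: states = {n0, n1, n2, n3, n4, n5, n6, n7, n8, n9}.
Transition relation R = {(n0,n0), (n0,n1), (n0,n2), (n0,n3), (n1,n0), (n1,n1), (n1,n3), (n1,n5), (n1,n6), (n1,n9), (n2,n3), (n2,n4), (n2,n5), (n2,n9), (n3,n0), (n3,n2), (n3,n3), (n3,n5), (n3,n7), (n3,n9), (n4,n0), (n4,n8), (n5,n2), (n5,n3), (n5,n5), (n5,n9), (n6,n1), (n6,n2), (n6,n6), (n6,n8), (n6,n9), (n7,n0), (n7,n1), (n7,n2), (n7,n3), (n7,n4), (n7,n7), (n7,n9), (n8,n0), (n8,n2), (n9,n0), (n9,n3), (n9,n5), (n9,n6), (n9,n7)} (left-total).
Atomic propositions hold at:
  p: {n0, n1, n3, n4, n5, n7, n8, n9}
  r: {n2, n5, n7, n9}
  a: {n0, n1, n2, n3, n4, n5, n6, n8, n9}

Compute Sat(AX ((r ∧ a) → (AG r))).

Sat(r ∧ a) = {n2, n5, n9}
AG r: greatest fixpoint, start Z0 = {n2, n5, n7, n9}, keep only states in Sat with every successor in Z. Z1 = ∅; fixed.
Sat(AG r) = ∅
Sat((r ∧ a) → (AG r)) = {n0, n1, n3, n4, n6, n7, n8}
Sat(AX ((r ∧ a) → (AG r))) = {s : every successor in {n0, n1, n3, n4, n6, n7, n8}} = {n4}

{n4}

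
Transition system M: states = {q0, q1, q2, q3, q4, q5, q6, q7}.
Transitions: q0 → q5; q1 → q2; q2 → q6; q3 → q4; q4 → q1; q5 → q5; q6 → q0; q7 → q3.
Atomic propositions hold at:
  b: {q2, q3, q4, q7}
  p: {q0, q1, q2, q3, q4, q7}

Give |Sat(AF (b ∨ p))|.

Sat(b ∨ p) = {q0, q1, q2, q3, q4, q7}
AF (b ∨ p): least fixpoint, start Z0 = {q0, q1, q2, q3, q4, q7}, add states with every successor in Z. Z1 = {q0, q1, q2, q3, q4, q6, q7}; fixed.
Sat(AF (b ∨ p)) = {q0, q1, q2, q3, q4, q6, q7}
|Sat(AF (b ∨ p))| = |{q0, q1, q2, q3, q4, q6, q7}| = 7.

7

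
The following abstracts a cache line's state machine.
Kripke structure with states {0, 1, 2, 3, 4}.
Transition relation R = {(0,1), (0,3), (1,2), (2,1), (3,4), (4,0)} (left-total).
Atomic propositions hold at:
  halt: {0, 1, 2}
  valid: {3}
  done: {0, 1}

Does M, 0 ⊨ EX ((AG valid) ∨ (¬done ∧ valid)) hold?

Yes

AG valid: greatest fixpoint, start Z0 = {3}, keep only states in Sat with every successor in Z. Z1 = ∅; fixed.
Sat(AG valid) = ∅
Sat(¬done) = {2, 3, 4}
Sat(¬done ∧ valid) = {3}
Sat((AG valid) ∨ (¬done ∧ valid)) = {3}
Sat(EX ((AG valid) ∨ (¬done ∧ valid))) = {s : some successor in {3}} = {0}
0 ∈ Sat(EX ((AG valid) ∨ (¬done ∧ valid))) = {0}, so the formula holds at 0.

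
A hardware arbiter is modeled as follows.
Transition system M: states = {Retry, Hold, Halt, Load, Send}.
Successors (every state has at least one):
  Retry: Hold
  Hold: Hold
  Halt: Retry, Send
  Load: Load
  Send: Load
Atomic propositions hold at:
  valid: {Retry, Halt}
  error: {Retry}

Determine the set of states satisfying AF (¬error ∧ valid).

{Halt}

Sat(¬error) = {Hold, Halt, Load, Send}
Sat(¬error ∧ valid) = {Halt}
AF (¬error ∧ valid): least fixpoint, start Z0 = {Halt}, add states with every successor in Z. Already a fixed point.
Sat(AF (¬error ∧ valid)) = {Halt}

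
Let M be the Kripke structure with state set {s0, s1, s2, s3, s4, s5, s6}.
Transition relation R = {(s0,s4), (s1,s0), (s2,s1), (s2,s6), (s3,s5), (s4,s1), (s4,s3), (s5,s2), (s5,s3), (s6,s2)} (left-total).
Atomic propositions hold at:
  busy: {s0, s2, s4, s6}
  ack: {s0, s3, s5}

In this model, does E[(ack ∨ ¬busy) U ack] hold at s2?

Sat(¬busy) = {s1, s3, s5}
Sat(ack ∨ ¬busy) = {s0, s1, s3, s5}
E[(ack ∨ ¬busy) U ack]: least fixpoint, start Z0 = Sat(ack) = {s0, s3, s5}, add states in Sat(ack ∨ ¬busy) with some successor in Z. Z1 = {s0, s1, s3, s5}; fixed.
Sat(E[(ack ∨ ¬busy) U ack]) = {s0, s1, s3, s5}
s2 ∉ Sat(E[(ack ∨ ¬busy) U ack]) = {s0, s1, s3, s5}, so the formula does not hold at s2.

No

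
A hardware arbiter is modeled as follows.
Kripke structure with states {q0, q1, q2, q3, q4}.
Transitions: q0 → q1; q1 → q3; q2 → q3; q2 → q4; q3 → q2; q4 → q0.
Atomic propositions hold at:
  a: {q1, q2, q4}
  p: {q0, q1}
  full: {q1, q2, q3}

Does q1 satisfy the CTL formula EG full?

EG full: greatest fixpoint, start Z0 = {q1, q2, q3}, keep only states in Sat with some successor in Z. Already a fixed point.
Sat(EG full) = {q1, q2, q3}
q1 ∈ Sat(EG full) = {q1, q2, q3}, so the formula holds at q1.

Yes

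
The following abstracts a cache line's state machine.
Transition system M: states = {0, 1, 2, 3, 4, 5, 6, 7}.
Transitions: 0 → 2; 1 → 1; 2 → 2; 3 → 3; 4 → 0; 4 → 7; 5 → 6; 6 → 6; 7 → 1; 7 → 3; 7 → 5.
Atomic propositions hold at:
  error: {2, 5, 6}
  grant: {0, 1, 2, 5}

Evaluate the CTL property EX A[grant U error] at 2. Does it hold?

Yes

A[grant U error]: least fixpoint, start Z0 = Sat(error) = {2, 5, 6}, add states in Sat(grant) with every successor in Z. Z1 = {0, 2, 5, 6}; fixed.
Sat(A[grant U error]) = {0, 2, 5, 6}
Sat(EX A[grant U error]) = {s : some successor in {0, 2, 5, 6}} = {0, 2, 4, 5, 6, 7}
2 ∈ Sat(EX A[grant U error]) = {0, 2, 4, 5, 6, 7}, so the formula holds at 2.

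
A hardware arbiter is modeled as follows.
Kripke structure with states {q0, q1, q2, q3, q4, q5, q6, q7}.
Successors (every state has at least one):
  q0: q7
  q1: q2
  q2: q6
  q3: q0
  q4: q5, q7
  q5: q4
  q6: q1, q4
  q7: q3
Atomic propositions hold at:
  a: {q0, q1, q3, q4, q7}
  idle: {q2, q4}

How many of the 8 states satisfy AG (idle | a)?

Sat(idle | a) = {q0, q1, q2, q3, q4, q7}
AG (idle | a): greatest fixpoint, start Z0 = {q0, q1, q2, q3, q4, q7}, keep only states in Sat with every successor in Z. Z1 = {q0, q1, q3, q7}; Z2 = {q0, q3, q7}; fixed.
Sat(AG (idle | a)) = {q0, q3, q7}
|Sat(AG (idle | a))| = |{q0, q3, q7}| = 3.

3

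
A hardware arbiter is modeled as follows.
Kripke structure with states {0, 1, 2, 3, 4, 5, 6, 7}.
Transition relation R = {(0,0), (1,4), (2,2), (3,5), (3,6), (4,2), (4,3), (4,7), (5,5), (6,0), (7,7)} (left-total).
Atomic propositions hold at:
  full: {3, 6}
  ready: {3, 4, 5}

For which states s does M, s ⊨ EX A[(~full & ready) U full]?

{3, 4}

Sat(~full) = {0, 1, 2, 4, 5, 7}
Sat(~full & ready) = {4, 5}
A[(~full & ready) U full]: least fixpoint, start Z0 = Sat(full) = {3, 6}, add states in Sat(~full & ready) with every successor in Z. Already a fixed point.
Sat(A[(~full & ready) U full]) = {3, 6}
Sat(EX A[(~full & ready) U full]) = {s : some successor in {3, 6}} = {3, 4}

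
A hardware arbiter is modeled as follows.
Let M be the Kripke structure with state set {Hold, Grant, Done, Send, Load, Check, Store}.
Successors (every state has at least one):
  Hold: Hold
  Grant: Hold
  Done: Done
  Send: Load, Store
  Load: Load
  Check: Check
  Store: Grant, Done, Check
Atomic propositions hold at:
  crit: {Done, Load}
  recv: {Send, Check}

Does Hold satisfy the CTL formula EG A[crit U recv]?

A[crit U recv]: least fixpoint, start Z0 = Sat(recv) = {Send, Check}, add states in Sat(crit) with every successor in Z. Already a fixed point.
Sat(A[crit U recv]) = {Send, Check}
EG A[crit U recv]: greatest fixpoint, start Z0 = {Send, Check}, keep only states in Sat with some successor in Z. Z1 = {Check}; fixed.
Sat(EG A[crit U recv]) = {Check}
Hold ∉ Sat(EG A[crit U recv]) = {Check}, so the formula does not hold at Hold.

No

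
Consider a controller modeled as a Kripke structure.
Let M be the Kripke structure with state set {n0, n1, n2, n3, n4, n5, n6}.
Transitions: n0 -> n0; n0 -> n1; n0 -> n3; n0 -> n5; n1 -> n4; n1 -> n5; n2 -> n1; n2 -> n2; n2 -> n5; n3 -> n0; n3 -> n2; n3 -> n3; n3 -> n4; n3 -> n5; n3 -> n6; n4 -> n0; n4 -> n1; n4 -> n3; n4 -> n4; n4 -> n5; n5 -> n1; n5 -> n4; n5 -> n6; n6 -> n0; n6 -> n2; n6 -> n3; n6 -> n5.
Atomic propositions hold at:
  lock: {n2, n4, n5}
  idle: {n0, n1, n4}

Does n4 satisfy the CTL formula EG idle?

Yes

EG idle: greatest fixpoint, start Z0 = {n0, n1, n4}, keep only states in Sat with some successor in Z. Already a fixed point.
Sat(EG idle) = {n0, n1, n4}
n4 ∈ Sat(EG idle) = {n0, n1, n4}, so the formula holds at n4.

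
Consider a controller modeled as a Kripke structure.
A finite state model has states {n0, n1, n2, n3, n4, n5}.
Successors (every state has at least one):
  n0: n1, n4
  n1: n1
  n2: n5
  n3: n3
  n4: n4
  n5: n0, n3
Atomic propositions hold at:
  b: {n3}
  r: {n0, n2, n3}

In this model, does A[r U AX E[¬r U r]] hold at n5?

Yes

Sat(¬r) = {n1, n4, n5}
E[¬r U r]: least fixpoint, start Z0 = Sat(r) = {n0, n2, n3}, add states in Sat(¬r) with some successor in Z. Z1 = {n0, n2, n3, n5}; fixed.
Sat(E[¬r U r]) = {n0, n2, n3, n5}
Sat(AX E[¬r U r]) = {s : every successor in {n0, n2, n3, n5}} = {n2, n3, n5}
A[r U AX E[¬r U r]]: least fixpoint, start Z0 = Sat(AX E[¬r U r]) = {n2, n3, n5}, add states in Sat(r) with every successor in Z. Already a fixed point.
Sat(A[r U AX E[¬r U r]]) = {n2, n3, n5}
n5 ∈ Sat(A[r U AX E[¬r U r]]) = {n2, n3, n5}, so the formula holds at n5.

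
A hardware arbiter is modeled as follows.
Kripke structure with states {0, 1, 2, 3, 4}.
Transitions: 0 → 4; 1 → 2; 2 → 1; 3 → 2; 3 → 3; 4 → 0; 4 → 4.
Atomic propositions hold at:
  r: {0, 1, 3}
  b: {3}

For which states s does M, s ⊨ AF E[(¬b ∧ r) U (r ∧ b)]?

{3}

Sat(¬b) = {0, 1, 2, 4}
Sat(¬b ∧ r) = {0, 1}
Sat(r ∧ b) = {3}
E[(¬b ∧ r) U (r ∧ b)]: least fixpoint, start Z0 = Sat((r ∧ b)) = {3}, add states in Sat(¬b ∧ r) with some successor in Z. Already a fixed point.
Sat(E[(¬b ∧ r) U (r ∧ b)]) = {3}
AF E[(¬b ∧ r) U (r ∧ b)]: least fixpoint, start Z0 = {3}, add states with every successor in Z. Already a fixed point.
Sat(AF E[(¬b ∧ r) U (r ∧ b)]) = {3}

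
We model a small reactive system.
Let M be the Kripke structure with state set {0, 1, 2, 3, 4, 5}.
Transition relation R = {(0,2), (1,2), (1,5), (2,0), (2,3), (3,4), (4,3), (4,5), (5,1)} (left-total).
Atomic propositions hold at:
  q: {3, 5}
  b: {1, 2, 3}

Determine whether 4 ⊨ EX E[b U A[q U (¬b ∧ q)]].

Sat(¬b) = {0, 4, 5}
Sat(¬b ∧ q) = {5}
A[q U (¬b ∧ q)]: least fixpoint, start Z0 = Sat((¬b ∧ q)) = {5}, add states in Sat(q) with every successor in Z. Already a fixed point.
Sat(A[q U (¬b ∧ q)]) = {5}
E[b U A[q U (¬b ∧ q)]]: least fixpoint, start Z0 = Sat(A[q U (¬b ∧ q)]) = {5}, add states in Sat(b) with some successor in Z. Z1 = {1, 5}; fixed.
Sat(E[b U A[q U (¬b ∧ q)]]) = {1, 5}
Sat(EX E[b U A[q U (¬b ∧ q)]]) = {s : some successor in {1, 5}} = {1, 4, 5}
4 ∈ Sat(EX E[b U A[q U (¬b ∧ q)]]) = {1, 4, 5}, so the formula holds at 4.

Yes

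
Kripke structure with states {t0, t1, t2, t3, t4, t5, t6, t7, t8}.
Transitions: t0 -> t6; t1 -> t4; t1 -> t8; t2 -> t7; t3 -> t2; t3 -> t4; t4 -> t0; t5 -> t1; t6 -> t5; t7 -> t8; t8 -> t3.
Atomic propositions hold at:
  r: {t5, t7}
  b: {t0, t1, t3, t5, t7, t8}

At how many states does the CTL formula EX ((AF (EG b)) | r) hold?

2

EG b: greatest fixpoint, start Z0 = {t0, t1, t3, t5, t7, t8}, keep only states in Sat with some successor in Z. Z1 = {t1, t5, t7, t8}; Z2 = {t1, t5, t7}; Z3 = {t5}; Z4 = ∅; fixed.
Sat(EG b) = ∅
AF (EG b): least fixpoint, start Z0 = ∅, add states with every successor in Z. Already a fixed point.
Sat(AF (EG b)) = ∅
Sat((AF (EG b)) | r) = {t5, t7}
Sat(EX ((AF (EG b)) | r)) = {s : some successor in {t5, t7}} = {t2, t6}
|Sat(EX ((AF (EG b)) | r))| = |{t2, t6}| = 2.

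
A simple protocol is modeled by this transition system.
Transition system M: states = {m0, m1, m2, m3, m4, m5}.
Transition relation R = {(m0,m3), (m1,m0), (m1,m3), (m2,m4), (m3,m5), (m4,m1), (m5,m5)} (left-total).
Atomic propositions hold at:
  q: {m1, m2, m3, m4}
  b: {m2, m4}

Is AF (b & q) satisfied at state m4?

Sat(b & q) = {m2, m4}
AF (b & q): least fixpoint, start Z0 = {m2, m4}, add states with every successor in Z. Already a fixed point.
Sat(AF (b & q)) = {m2, m4}
m4 ∈ Sat(AF (b & q)) = {m2, m4}, so the formula holds at m4.

Yes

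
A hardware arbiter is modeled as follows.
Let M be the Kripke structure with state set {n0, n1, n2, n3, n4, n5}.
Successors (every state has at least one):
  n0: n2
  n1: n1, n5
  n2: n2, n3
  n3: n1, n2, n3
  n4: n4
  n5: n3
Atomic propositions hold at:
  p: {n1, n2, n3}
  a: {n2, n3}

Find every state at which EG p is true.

EG p: greatest fixpoint, start Z0 = {n1, n2, n3}, keep only states in Sat with some successor in Z. Already a fixed point.
Sat(EG p) = {n1, n2, n3}

{n1, n2, n3}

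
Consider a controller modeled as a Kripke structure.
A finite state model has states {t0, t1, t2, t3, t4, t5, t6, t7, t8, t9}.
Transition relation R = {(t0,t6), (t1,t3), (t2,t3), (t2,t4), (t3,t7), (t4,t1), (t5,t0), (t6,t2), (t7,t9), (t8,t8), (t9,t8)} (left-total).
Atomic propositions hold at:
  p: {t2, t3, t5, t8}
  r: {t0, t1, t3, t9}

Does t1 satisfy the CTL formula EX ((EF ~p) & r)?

Sat(~p) = {t0, t1, t4, t6, t7, t9}
EF ~p: least fixpoint, start Z0 = {t0, t1, t4, t6, t7, t9}, add states with some successor in Z. Z1 = {t0, t1, t2, t3, t4, t5, t6, t7, t9}; fixed.
Sat(EF ~p) = {t0, t1, t2, t3, t4, t5, t6, t7, t9}
Sat((EF ~p) & r) = {t0, t1, t3, t9}
Sat(EX ((EF ~p) & r)) = {s : some successor in {t0, t1, t3, t9}} = {t1, t2, t4, t5, t7}
t1 ∈ Sat(EX ((EF ~p) & r)) = {t1, t2, t4, t5, t7}, so the formula holds at t1.

Yes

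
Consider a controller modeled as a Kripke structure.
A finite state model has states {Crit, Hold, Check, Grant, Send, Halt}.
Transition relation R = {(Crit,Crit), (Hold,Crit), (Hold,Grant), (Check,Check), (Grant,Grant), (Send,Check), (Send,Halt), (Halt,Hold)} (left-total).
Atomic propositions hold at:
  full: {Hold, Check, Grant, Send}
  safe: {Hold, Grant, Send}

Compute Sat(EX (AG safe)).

AG safe: greatest fixpoint, start Z0 = {Hold, Grant, Send}, keep only states in Sat with every successor in Z. Z1 = {Grant}; fixed.
Sat(AG safe) = {Grant}
Sat(EX (AG safe)) = {s : some successor in {Grant}} = {Hold, Grant}

{Hold, Grant}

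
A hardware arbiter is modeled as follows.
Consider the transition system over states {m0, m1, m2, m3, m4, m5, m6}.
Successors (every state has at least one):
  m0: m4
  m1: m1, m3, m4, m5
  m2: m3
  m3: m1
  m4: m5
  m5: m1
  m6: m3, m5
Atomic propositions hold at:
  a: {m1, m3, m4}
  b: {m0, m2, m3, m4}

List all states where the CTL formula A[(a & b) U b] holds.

{m0, m2, m3, m4}

Sat(a & b) = {m3, m4}
A[(a & b) U b]: least fixpoint, start Z0 = Sat(b) = {m0, m2, m3, m4}, add states in Sat(a & b) with every successor in Z. Already a fixed point.
Sat(A[(a & b) U b]) = {m0, m2, m3, m4}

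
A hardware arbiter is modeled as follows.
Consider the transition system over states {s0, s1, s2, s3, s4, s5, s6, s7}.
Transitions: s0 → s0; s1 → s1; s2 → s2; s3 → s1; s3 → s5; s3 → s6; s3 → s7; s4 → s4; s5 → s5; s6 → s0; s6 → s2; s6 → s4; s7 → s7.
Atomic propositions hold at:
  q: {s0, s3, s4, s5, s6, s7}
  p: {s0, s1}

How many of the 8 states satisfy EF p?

4

EF p: least fixpoint, start Z0 = {s0, s1}, add states with some successor in Z. Z1 = {s0, s1, s3, s6}; fixed.
Sat(EF p) = {s0, s1, s3, s6}
|Sat(EF p)| = |{s0, s1, s3, s6}| = 4.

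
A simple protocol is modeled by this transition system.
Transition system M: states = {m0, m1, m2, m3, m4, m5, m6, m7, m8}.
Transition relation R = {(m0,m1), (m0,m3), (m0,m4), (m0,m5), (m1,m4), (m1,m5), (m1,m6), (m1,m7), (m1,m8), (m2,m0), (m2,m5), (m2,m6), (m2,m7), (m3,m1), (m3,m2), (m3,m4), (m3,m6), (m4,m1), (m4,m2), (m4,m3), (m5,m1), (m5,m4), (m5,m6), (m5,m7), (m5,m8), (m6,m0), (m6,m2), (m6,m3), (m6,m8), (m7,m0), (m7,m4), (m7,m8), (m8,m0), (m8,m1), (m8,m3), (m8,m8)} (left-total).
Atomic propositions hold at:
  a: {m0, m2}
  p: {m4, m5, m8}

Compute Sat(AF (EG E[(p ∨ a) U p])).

{m0, m2, m4, m5, m7, m8}

Sat(p ∨ a) = {m0, m2, m4, m5, m8}
E[(p ∨ a) U p]: least fixpoint, start Z0 = Sat(p) = {m4, m5, m8}, add states in Sat(p ∨ a) with some successor in Z. Z1 = {m0, m2, m4, m5, m8}; fixed.
Sat(E[(p ∨ a) U p]) = {m0, m2, m4, m5, m8}
EG E[(p ∨ a) U p]: greatest fixpoint, start Z0 = {m0, m2, m4, m5, m8}, keep only states in Sat with some successor in Z. Already a fixed point.
Sat(EG E[(p ∨ a) U p]) = {m0, m2, m4, m5, m8}
AF (EG E[(p ∨ a) U p]): least fixpoint, start Z0 = {m0, m2, m4, m5, m8}, add states with every successor in Z. Z1 = {m0, m2, m4, m5, m7, m8}; fixed.
Sat(AF (EG E[(p ∨ a) U p])) = {m0, m2, m4, m5, m7, m8}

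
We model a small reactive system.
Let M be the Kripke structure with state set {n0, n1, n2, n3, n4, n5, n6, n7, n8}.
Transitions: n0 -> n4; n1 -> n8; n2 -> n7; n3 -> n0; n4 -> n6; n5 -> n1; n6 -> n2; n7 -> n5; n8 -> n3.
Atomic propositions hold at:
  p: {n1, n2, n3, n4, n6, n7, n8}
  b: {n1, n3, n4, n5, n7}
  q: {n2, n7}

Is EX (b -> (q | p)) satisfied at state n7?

Sat(q | p) = {n1, n2, n3, n4, n6, n7, n8}
Sat(b -> (q | p)) = {n0, n1, n2, n3, n4, n6, n7, n8}
Sat(EX (b -> (q | p))) = {s : some successor in {n0, n1, n2, n3, n4, n6, n7, n8}} = {n0, n1, n2, n3, n4, n5, n6, n8}
n7 ∉ Sat(EX (b -> (q | p))) = {n0, n1, n2, n3, n4, n5, n6, n8}, so the formula does not hold at n7.

No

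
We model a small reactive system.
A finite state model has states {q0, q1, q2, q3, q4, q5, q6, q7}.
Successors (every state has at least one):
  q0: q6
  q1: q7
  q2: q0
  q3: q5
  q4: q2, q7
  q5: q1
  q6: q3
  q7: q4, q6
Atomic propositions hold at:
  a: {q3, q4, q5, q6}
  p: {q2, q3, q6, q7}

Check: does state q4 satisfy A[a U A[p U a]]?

Yes

A[p U a]: least fixpoint, start Z0 = Sat(a) = {q3, q4, q5, q6}, add states in Sat(p) with every successor in Z. Z1 = {q3, q4, q5, q6, q7}; fixed.
Sat(A[p U a]) = {q3, q4, q5, q6, q7}
A[a U A[p U a]]: least fixpoint, start Z0 = Sat(A[p U a]) = {q3, q4, q5, q6, q7}, add states in Sat(a) with every successor in Z. Already a fixed point.
Sat(A[a U A[p U a]]) = {q3, q4, q5, q6, q7}
q4 ∈ Sat(A[a U A[p U a]]) = {q3, q4, q5, q6, q7}, so the formula holds at q4.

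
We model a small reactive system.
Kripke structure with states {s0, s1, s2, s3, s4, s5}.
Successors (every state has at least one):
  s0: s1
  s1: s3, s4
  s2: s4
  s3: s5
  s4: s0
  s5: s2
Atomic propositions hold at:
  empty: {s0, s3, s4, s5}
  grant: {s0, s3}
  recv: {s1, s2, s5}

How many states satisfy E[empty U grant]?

E[empty U grant]: least fixpoint, start Z0 = Sat(grant) = {s0, s3}, add states in Sat(empty) with some successor in Z. Z1 = {s0, s3, s4}; fixed.
Sat(E[empty U grant]) = {s0, s3, s4}
|Sat(E[empty U grant])| = |{s0, s3, s4}| = 3.

3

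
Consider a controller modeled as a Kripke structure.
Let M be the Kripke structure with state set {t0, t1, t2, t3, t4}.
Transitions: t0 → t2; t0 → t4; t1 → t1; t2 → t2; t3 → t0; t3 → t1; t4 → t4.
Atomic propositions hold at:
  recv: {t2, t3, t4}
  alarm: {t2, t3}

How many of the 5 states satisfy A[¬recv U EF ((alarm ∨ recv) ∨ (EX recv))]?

Sat(¬recv) = {t0, t1}
Sat(alarm ∨ recv) = {t2, t3, t4}
Sat(EX recv) = {s : some successor in {t2, t3, t4}} = {t0, t2, t4}
Sat((alarm ∨ recv) ∨ (EX recv)) = {t0, t2, t3, t4}
EF ((alarm ∨ recv) ∨ (EX recv)): least fixpoint, start Z0 = {t0, t2, t3, t4}, add states with some successor in Z. Already a fixed point.
Sat(EF ((alarm ∨ recv) ∨ (EX recv))) = {t0, t2, t3, t4}
A[¬recv U EF ((alarm ∨ recv) ∨ (EX recv))]: least fixpoint, start Z0 = Sat(EF ((alarm ∨ recv) ∨ (EX recv))) = {t0, t2, t3, t4}, add states in Sat(¬recv) with every successor in Z. Already a fixed point.
Sat(A[¬recv U EF ((alarm ∨ recv) ∨ (EX recv))]) = {t0, t2, t3, t4}
|Sat(A[¬recv U EF ((alarm ∨ recv) ∨ (EX recv))])| = |{t0, t2, t3, t4}| = 4.

4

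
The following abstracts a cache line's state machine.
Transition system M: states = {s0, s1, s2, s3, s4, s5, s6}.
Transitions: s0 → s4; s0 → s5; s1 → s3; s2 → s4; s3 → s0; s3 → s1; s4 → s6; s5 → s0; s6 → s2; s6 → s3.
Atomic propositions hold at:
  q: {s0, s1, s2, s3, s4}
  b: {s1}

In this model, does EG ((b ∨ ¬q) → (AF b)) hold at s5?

Sat(¬q) = {s5, s6}
Sat(b ∨ ¬q) = {s1, s5, s6}
AF b: least fixpoint, start Z0 = {s1}, add states with every successor in Z. Already a fixed point.
Sat(AF b) = {s1}
Sat((b ∨ ¬q) → (AF b)) = {s0, s1, s2, s3, s4}
EG ((b ∨ ¬q) → (AF b)): greatest fixpoint, start Z0 = {s0, s1, s2, s3, s4}, keep only states in Sat with some successor in Z. Z1 = {s0, s1, s2, s3}; Z2 = {s1, s3}; fixed.
Sat(EG ((b ∨ ¬q) → (AF b))) = {s1, s3}
s5 ∉ Sat(EG ((b ∨ ¬q) → (AF b))) = {s1, s3}, so the formula does not hold at s5.

No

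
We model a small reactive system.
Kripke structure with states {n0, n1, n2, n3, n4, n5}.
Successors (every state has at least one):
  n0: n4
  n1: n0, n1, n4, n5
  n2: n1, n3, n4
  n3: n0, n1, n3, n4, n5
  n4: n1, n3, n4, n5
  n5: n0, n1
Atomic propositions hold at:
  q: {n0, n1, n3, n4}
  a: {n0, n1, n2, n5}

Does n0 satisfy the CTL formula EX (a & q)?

Sat(a & q) = {n0, n1}
Sat(EX (a & q)) = {s : some successor in {n0, n1}} = {n1, n2, n3, n4, n5}
n0 ∉ Sat(EX (a & q)) = {n1, n2, n3, n4, n5}, so the formula does not hold at n0.

No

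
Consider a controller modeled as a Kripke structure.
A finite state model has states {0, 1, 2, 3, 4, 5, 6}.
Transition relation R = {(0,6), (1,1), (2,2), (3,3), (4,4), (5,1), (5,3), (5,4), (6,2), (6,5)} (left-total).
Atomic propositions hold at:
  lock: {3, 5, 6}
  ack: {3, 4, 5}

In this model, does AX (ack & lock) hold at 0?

Sat(ack & lock) = {3, 5}
Sat(AX (ack & lock)) = {s : every successor in {3, 5}} = {3}
0 ∉ Sat(AX (ack & lock)) = {3}, so the formula does not hold at 0.

No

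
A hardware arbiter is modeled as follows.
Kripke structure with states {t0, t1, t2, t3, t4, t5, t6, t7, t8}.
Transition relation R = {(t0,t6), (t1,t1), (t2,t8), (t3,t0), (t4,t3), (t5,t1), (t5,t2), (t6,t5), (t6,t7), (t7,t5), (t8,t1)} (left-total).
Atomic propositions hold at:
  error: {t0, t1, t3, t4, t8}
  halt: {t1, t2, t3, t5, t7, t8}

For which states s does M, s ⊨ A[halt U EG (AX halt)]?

Sat(AX halt) = {s : every successor in {t1, t2, t3, t5, t7, t8}} = {t1, t2, t4, t5, t6, t7, t8}
EG (AX halt): greatest fixpoint, start Z0 = {t1, t2, t4, t5, t6, t7, t8}, keep only states in Sat with some successor in Z. Z1 = {t1, t2, t5, t6, t7, t8}; fixed.
Sat(EG (AX halt)) = {t1, t2, t5, t6, t7, t8}
A[halt U EG (AX halt)]: least fixpoint, start Z0 = Sat(EG (AX halt)) = {t1, t2, t5, t6, t7, t8}, add states in Sat(halt) with every successor in Z. Already a fixed point.
Sat(A[halt U EG (AX halt)]) = {t1, t2, t5, t6, t7, t8}

{t1, t2, t5, t6, t7, t8}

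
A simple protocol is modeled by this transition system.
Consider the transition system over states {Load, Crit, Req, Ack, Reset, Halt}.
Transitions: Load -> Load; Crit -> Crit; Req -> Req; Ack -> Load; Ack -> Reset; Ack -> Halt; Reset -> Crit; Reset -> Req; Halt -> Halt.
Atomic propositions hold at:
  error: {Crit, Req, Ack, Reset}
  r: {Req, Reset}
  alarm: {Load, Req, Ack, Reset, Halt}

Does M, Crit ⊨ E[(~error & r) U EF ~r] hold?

Yes

Sat(~error) = {Load, Halt}
Sat(~error & r) = ∅
Sat(~r) = {Load, Crit, Ack, Halt}
EF ~r: least fixpoint, start Z0 = {Load, Crit, Ack, Halt}, add states with some successor in Z. Z1 = {Load, Crit, Ack, Reset, Halt}; fixed.
Sat(EF ~r) = {Load, Crit, Ack, Reset, Halt}
E[(~error & r) U EF ~r]: least fixpoint, start Z0 = Sat(EF ~r) = {Load, Crit, Ack, Reset, Halt}, add states in Sat(~error & r) with some successor in Z. Already a fixed point.
Sat(E[(~error & r) U EF ~r]) = {Load, Crit, Ack, Reset, Halt}
Crit ∈ Sat(E[(~error & r) U EF ~r]) = {Load, Crit, Ack, Reset, Halt}, so the formula holds at Crit.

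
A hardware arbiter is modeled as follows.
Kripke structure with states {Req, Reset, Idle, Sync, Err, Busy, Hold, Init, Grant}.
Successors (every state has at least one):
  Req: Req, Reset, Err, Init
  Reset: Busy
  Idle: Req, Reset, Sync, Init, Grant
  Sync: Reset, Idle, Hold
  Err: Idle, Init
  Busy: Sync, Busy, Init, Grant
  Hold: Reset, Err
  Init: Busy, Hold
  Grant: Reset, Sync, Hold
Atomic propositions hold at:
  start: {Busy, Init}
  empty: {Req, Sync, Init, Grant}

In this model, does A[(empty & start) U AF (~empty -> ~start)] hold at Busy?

Sat(empty & start) = {Init}
Sat(~empty) = {Reset, Idle, Err, Busy, Hold}
Sat(~start) = {Req, Reset, Idle, Sync, Err, Hold, Grant}
Sat(~empty -> ~start) = {Req, Reset, Idle, Sync, Err, Hold, Init, Grant}
AF (~empty -> ~start): least fixpoint, start Z0 = {Req, Reset, Idle, Sync, Err, Hold, Init, Grant}, add states with every successor in Z. Already a fixed point.
Sat(AF (~empty -> ~start)) = {Req, Reset, Idle, Sync, Err, Hold, Init, Grant}
A[(empty & start) U AF (~empty -> ~start)]: least fixpoint, start Z0 = Sat(AF (~empty -> ~start)) = {Req, Reset, Idle, Sync, Err, Hold, Init, Grant}, add states in Sat(empty & start) with every successor in Z. Already a fixed point.
Sat(A[(empty & start) U AF (~empty -> ~start)]) = {Req, Reset, Idle, Sync, Err, Hold, Init, Grant}
Busy ∉ Sat(A[(empty & start) U AF (~empty -> ~start)]) = {Req, Reset, Idle, Sync, Err, Hold, Init, Grant}, so the formula does not hold at Busy.

No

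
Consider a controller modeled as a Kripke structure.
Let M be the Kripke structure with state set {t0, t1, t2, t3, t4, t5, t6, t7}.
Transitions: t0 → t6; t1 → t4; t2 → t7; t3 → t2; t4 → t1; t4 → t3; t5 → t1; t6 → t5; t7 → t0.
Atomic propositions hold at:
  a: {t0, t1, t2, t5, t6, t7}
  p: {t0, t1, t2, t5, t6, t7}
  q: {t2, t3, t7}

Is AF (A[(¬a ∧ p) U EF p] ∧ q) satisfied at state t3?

Yes

Sat(¬a) = {t3, t4}
Sat(¬a ∧ p) = ∅
EF p: least fixpoint, start Z0 = {t0, t1, t2, t5, t6, t7}, add states with some successor in Z. Z1 = {t0, t1, t2, t3, t4, t5, t6, t7}; fixed.
Sat(EF p) = {t0, t1, t2, t3, t4, t5, t6, t7}
A[(¬a ∧ p) U EF p]: least fixpoint, start Z0 = Sat(EF p) = {t0, t1, t2, t3, t4, t5, t6, t7}, add states in Sat(¬a ∧ p) with every successor in Z. Already a fixed point.
Sat(A[(¬a ∧ p) U EF p]) = {t0, t1, t2, t3, t4, t5, t6, t7}
Sat(A[(¬a ∧ p) U EF p] ∧ q) = {t2, t3, t7}
AF (A[(¬a ∧ p) U EF p] ∧ q): least fixpoint, start Z0 = {t2, t3, t7}, add states with every successor in Z. Already a fixed point.
Sat(AF (A[(¬a ∧ p) U EF p] ∧ q)) = {t2, t3, t7}
t3 ∈ Sat(AF (A[(¬a ∧ p) U EF p] ∧ q)) = {t2, t3, t7}, so the formula holds at t3.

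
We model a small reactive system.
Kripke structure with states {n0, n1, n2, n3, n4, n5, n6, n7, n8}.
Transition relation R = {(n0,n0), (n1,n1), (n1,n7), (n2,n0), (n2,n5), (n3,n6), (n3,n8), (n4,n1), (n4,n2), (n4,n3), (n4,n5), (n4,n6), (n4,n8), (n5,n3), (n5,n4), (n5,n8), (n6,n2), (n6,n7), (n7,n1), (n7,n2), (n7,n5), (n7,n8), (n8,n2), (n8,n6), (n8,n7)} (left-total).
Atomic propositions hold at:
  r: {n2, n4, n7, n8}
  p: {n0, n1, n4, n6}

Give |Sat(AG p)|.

AG p: greatest fixpoint, start Z0 = {n0, n1, n4, n6}, keep only states in Sat with every successor in Z. Z1 = {n0}; fixed.
Sat(AG p) = {n0}
|Sat(AG p)| = |{n0}| = 1.

1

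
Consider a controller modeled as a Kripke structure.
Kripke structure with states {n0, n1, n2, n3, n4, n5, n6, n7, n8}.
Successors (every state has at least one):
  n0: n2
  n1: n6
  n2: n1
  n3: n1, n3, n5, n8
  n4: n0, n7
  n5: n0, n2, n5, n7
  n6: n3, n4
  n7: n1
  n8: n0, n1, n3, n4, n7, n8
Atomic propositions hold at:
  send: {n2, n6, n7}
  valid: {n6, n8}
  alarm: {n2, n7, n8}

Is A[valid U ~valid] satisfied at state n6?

Sat(~valid) = {n0, n1, n2, n3, n4, n5, n7}
A[valid U ~valid]: least fixpoint, start Z0 = Sat(~valid) = {n0, n1, n2, n3, n4, n5, n7}, add states in Sat(valid) with every successor in Z. Z1 = {n0, n1, n2, n3, n4, n5, n6, n7}; fixed.
Sat(A[valid U ~valid]) = {n0, n1, n2, n3, n4, n5, n6, n7}
n6 ∈ Sat(A[valid U ~valid]) = {n0, n1, n2, n3, n4, n5, n6, n7}, so the formula holds at n6.

Yes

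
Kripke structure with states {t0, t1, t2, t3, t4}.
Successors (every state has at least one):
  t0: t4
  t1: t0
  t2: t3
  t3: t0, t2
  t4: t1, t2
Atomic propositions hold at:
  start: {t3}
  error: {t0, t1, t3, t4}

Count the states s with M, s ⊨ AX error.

Sat(AX error) = {s : every successor in {t0, t1, t3, t4}} = {t0, t1, t2}
|Sat(AX error)| = |{t0, t1, t2}| = 3.

3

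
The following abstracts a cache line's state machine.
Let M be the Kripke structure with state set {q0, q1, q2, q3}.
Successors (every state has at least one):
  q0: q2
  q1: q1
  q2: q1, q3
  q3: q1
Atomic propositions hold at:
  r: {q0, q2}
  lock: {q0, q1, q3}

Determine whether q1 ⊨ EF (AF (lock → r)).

Sat(lock → r) = {q0, q2}
AF (lock → r): least fixpoint, start Z0 = {q0, q2}, add states with every successor in Z. Already a fixed point.
Sat(AF (lock → r)) = {q0, q2}
EF (AF (lock → r)): least fixpoint, start Z0 = {q0, q2}, add states with some successor in Z. Already a fixed point.
Sat(EF (AF (lock → r))) = {q0, q2}
q1 ∉ Sat(EF (AF (lock → r))) = {q0, q2}, so the formula does not hold at q1.

No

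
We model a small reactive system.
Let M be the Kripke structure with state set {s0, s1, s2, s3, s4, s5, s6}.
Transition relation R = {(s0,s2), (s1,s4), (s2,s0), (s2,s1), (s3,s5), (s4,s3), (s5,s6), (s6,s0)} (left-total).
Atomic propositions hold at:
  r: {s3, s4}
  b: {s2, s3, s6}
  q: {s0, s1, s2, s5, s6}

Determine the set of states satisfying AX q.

Sat(AX q) = {s : every successor in {s0, s1, s2, s5, s6}} = {s0, s2, s3, s5, s6}

{s0, s2, s3, s5, s6}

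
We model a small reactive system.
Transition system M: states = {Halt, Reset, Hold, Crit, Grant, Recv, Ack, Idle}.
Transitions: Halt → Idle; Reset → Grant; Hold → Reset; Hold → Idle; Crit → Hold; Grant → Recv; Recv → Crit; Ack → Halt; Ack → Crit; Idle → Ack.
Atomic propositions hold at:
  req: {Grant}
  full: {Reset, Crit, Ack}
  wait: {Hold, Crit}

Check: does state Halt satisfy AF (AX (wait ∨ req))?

Sat(wait ∨ req) = {Hold, Crit, Grant}
Sat(AX (wait ∨ req)) = {s : every successor in {Hold, Crit, Grant}} = {Reset, Crit, Recv}
AF (AX (wait ∨ req)): least fixpoint, start Z0 = {Reset, Crit, Recv}, add states with every successor in Z. Z1 = {Reset, Crit, Grant, Recv}; fixed.
Sat(AF (AX (wait ∨ req))) = {Reset, Crit, Grant, Recv}
Halt ∉ Sat(AF (AX (wait ∨ req))) = {Reset, Crit, Grant, Recv}, so the formula does not hold at Halt.

No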